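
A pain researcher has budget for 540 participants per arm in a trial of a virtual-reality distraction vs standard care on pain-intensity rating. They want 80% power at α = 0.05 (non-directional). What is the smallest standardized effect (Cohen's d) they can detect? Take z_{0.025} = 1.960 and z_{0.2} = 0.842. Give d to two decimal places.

d_min ≈ 0.17

For two independent groups of n = 540 each: d_min = (z_{α/2} + z_β)·√(2/n).
z-sum = 1.960 + 0.842 = 2.802.
d_min = 2.802 × √(2/540) = 2.802 × 0.0609 = 0.171.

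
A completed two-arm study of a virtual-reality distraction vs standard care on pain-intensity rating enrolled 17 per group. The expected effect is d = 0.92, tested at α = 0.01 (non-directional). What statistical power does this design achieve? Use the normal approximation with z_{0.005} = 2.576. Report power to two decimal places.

For two equal groups, power = Φ(d·√(n/2) − z_{α/2}).
d·√(n/2) = 0.92 × √(17/2) = 0.92 × 2.915 = 2.682.
z_β = 2.682 − 2.576 = 0.106.
Power = Φ(0.106) = 0.542.

power ≈ 0.54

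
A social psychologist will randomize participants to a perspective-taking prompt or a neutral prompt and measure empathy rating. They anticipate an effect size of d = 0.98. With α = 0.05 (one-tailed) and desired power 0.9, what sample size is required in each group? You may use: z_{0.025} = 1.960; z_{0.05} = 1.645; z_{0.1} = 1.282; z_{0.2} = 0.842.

n = 18 per group

For two independent groups with equal n: n = 2·((z_{α} + z_β) / d)².
z_{α} + z_β = 1.645 + 1.282 = 2.927.
n = 2 × (2.927 / 0.98)² = 2 × 2.987² = 2 × 8.92 = 17.8.
Round up to the next whole participant.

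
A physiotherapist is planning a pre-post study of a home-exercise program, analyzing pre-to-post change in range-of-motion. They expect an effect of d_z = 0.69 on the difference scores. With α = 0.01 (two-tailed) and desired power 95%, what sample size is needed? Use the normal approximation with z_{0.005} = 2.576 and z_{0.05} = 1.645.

For a paired (one-sample on differences) test: n = ((z_{α/2} + z_β) / d)².
z_{α/2} + z_β = 2.576 + 1.645 = 4.221.
n = (4.221 / 0.69)² = 6.117² = 37.42.
Round up.

n = 38 pairs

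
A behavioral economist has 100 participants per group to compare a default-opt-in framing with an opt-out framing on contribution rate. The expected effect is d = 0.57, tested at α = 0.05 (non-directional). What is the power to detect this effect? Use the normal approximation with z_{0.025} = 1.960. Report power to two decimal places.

For two equal groups, power = Φ(d·√(n/2) − z_{α/2}).
d·√(n/2) = 0.57 × √(100/2) = 0.57 × 7.071 = 4.031.
z_β = 4.031 − 1.960 = 2.071.
Power = Φ(2.071) = 0.981.

power ≈ 0.98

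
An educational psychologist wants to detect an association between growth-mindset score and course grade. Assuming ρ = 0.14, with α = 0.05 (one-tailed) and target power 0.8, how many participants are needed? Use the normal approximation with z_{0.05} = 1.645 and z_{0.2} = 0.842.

Fisher's z: C = ½·ln((1+r)/(1−r)) = ½·ln(1.3256) = 0.1409.
n = ((z_{α} + z_β)/C)² + 3.
(1.645 + 0.842) / 0.1409 = 2.487 / 0.1409 = 17.651.
n = 17.651² + 3 = 311.55 + 3 = 314.6.
Round up.

n = 315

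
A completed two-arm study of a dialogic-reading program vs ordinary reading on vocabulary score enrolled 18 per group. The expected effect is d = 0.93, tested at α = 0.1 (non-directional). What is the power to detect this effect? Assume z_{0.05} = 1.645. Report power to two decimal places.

For two equal groups, power = Φ(d·√(n/2) − z_{α/2}).
d·√(n/2) = 0.93 × √(18/2) = 0.93 × 3.000 = 2.790.
z_β = 2.790 − 1.645 = 1.145.
Power = Φ(1.145) = 0.874.

power ≈ 0.87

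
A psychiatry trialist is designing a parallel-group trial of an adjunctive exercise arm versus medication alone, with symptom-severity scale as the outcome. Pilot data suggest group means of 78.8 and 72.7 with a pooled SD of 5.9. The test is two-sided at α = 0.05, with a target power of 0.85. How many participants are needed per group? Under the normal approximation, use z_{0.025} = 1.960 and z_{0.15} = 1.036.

Cohen's d = |M₁ − M₂| / SD_pooled = |78.8 − 72.7| / 5.9 = 6.1 / 5.9 = 1.034.
For two independent groups with equal n: n = 2·((z_{α/2} + z_β) / d)².
z_{α/2} + z_β = 1.960 + 1.036 = 2.996.
n = 2 × (2.996 / 1.034)² = 2 × 2.897² = 2 × 8.40 = 16.8.
Round up to the next whole participant.

n = 17 per group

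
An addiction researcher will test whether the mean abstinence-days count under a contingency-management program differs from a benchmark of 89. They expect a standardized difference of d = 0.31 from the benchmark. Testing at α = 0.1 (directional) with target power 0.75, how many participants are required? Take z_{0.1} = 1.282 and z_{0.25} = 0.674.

For a one-sample test: n = ((z_{α} + z_β) / d)².
z_{α} + z_β = 1.282 + 0.674 = 1.956.
n = (1.956 / 0.31)² = 6.310² = 39.81.
Round up.

n = 40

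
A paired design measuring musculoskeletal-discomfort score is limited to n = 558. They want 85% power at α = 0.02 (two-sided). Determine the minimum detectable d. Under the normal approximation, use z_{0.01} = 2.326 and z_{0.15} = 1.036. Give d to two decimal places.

d_min ≈ 0.14

For a single sample (or paired design) of n = 558: d_min = (z_{α/2} + z_β)/√n.
z-sum = 2.326 + 1.036 = 3.362.
d_min = 3.362 / √558 = 3.362 / 23.622 = 0.142.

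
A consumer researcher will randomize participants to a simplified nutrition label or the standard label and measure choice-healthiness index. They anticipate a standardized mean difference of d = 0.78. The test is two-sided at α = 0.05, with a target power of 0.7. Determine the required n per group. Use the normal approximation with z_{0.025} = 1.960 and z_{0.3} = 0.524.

n = 21 per group

For two independent groups with equal n: n = 2·((z_{α/2} + z_β) / d)².
z_{α/2} + z_β = 1.960 + 0.524 = 2.484.
n = 2 × (2.484 / 0.78)² = 2 × 3.185² = 2 × 10.14 = 20.3.
Round up to the next whole participant.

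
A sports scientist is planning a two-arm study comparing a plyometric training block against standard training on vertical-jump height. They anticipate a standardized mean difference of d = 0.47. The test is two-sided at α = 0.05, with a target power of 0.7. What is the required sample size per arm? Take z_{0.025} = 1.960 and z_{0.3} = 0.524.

n = 56 per group

For two independent groups with equal n: n = 2·((z_{α/2} + z_β) / d)².
z_{α/2} + z_β = 1.960 + 0.524 = 2.484.
n = 2 × (2.484 / 0.47)² = 2 × 5.285² = 2 × 27.93 = 55.9.
Round up to the next whole participant.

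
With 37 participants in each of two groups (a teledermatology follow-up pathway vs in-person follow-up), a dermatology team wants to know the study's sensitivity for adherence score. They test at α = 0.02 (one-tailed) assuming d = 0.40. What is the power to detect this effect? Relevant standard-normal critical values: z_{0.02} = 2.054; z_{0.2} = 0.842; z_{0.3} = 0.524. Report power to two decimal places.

For two equal groups, power = Φ(d·√(n/2) − z_{α}).
d·√(n/2) = 0.40 × √(37/2) = 0.40 × 4.301 = 1.720.
z_β = 1.720 − 2.054 = -0.334.
Power = Φ(-0.334) = 0.369.

power ≈ 0.37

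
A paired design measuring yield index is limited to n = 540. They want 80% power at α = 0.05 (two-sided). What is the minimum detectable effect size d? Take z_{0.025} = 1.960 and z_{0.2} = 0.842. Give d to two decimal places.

For a single sample (or paired design) of n = 540: d_min = (z_{α/2} + z_β)/√n.
z-sum = 1.960 + 0.842 = 2.802.
d_min = 2.802 / √540 = 2.802 / 23.238 = 0.121.

d_min ≈ 0.12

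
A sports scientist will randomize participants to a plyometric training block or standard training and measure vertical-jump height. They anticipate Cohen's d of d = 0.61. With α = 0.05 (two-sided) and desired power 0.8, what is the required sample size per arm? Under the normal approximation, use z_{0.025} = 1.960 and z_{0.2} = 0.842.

n = 43 per group

For two independent groups with equal n: n = 2·((z_{α/2} + z_β) / d)².
z_{α/2} + z_β = 1.960 + 0.842 = 2.802.
n = 2 × (2.802 / 0.61)² = 2 × 4.593² = 2 × 21.10 = 42.2.
Round up to the next whole participant.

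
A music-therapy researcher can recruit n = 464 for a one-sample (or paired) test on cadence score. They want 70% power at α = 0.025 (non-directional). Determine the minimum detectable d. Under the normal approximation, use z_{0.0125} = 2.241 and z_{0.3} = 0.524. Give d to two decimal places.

d_min ≈ 0.13

For a single sample (or paired design) of n = 464: d_min = (z_{α/2} + z_β)/√n.
z-sum = 2.241 + 0.524 = 2.765.
d_min = 2.765 / √464 = 2.765 / 21.541 = 0.128.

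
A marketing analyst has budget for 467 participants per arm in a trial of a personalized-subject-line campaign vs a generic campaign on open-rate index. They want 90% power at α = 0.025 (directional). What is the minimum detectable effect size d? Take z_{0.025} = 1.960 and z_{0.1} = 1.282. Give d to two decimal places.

For two independent groups of n = 467 each: d_min = (z_{α} + z_β)·√(2/n).
z-sum = 1.960 + 1.282 = 3.242.
d_min = 3.242 × √(2/467) = 3.242 × 0.0654 = 0.212.

d_min ≈ 0.21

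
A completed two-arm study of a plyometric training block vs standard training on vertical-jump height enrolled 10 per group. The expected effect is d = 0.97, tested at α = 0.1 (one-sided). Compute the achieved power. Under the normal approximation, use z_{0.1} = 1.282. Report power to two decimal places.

For two equal groups, power = Φ(d·√(n/2) − z_{α}).
d·√(n/2) = 0.97 × √(10/2) = 0.97 × 2.236 = 2.169.
z_β = 2.169 − 1.282 = 0.887.
Power = Φ(0.887) = 0.812.

power ≈ 0.81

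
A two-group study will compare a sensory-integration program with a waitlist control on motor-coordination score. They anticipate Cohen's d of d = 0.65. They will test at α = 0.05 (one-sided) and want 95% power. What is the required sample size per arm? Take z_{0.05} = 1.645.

For two independent groups with equal n: n = 2·((z_{α} + z_β) / d)².
z_{α} + z_β = 1.645 + 1.645 = 3.290.
n = 2 × (3.290 / 0.65)² = 2 × 5.062² = 2 × 25.62 = 51.2.
Round up to the next whole participant.

n = 52 per group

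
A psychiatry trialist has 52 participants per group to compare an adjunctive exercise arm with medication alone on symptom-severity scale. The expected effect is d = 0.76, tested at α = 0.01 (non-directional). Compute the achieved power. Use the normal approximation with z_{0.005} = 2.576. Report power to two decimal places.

For two equal groups, power = Φ(d·√(n/2) − z_{α/2}).
d·√(n/2) = 0.76 × √(52/2) = 0.76 × 5.099 = 3.875.
z_β = 3.875 − 2.576 = 1.299.
Power = Φ(1.299) = 0.903.

power ≈ 0.90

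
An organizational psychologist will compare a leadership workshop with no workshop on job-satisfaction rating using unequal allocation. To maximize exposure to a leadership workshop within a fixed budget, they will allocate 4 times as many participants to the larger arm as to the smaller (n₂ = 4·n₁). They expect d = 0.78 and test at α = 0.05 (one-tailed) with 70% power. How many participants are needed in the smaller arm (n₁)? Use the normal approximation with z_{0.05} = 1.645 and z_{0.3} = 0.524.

n₁ = 10

With allocation ratio k = n₂/n₁ = 4, Var(x̄₁−x̄₂) = σ²(1/n₁ + 1/(k·n₁)) = σ²·(k+1)/(k·n₁).
So n₁ = (1 + 1/k)·((z_{α} + z_β)/d)² = 1.250 × (2.169/0.78)².
n₁ = 1.250 × 7.73 = 9.7.
Round up: n₁ = 10, giving n₂ = 4 × 10 = 40.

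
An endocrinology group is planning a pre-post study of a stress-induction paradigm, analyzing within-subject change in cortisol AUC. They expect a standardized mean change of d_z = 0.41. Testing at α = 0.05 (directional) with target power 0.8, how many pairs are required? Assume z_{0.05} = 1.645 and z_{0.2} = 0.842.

For a paired (one-sample on differences) test: n = ((z_{α} + z_β) / d)².
z_{α} + z_β = 1.645 + 0.842 = 2.487.
n = (2.487 / 0.41)² = 6.066² = 36.79.
Round up.

n = 37 pairs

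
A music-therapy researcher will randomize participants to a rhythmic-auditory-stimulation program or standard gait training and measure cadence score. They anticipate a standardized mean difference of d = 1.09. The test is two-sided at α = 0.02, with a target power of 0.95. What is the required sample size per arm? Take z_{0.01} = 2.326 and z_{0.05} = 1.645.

For two independent groups with equal n: n = 2·((z_{α/2} + z_β) / d)².
z_{α/2} + z_β = 2.326 + 1.645 = 3.971.
n = 2 × (3.971 / 1.09)² = 2 × 3.643² = 2 × 13.27 = 26.5.
Round up to the next whole participant.

n = 27 per group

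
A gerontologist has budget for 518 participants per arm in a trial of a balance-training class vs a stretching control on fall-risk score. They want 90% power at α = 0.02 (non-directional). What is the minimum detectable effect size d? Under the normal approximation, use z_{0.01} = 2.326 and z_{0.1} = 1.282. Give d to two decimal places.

For two independent groups of n = 518 each: d_min = (z_{α/2} + z_β)·√(2/n).
z-sum = 2.326 + 1.282 = 3.608.
d_min = 3.608 × √(2/518) = 3.608 × 0.0621 = 0.224.

d_min ≈ 0.22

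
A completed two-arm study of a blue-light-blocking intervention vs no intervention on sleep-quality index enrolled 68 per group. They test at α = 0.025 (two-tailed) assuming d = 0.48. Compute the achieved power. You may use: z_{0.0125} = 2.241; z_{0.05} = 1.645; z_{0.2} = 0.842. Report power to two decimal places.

For two equal groups, power = Φ(d·√(n/2) − z_{α/2}).
d·√(n/2) = 0.48 × √(68/2) = 0.48 × 5.831 = 2.799.
z_β = 2.799 − 2.241 = 0.558.
Power = Φ(0.558) = 0.712.

power ≈ 0.71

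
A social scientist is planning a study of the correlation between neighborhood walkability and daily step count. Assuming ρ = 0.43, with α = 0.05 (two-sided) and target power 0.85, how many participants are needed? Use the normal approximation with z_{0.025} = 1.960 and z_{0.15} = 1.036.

n = 46

Fisher's z: C = ½·ln((1+r)/(1−r)) = ½·ln(2.5088) = 0.4599.
n = ((z_{α/2} + z_β)/C)² + 3.
(1.960 + 1.036) / 0.4599 = 2.996 / 0.4599 = 6.514.
n = 6.514² + 3 = 42.44 + 3 = 45.4.
Round up.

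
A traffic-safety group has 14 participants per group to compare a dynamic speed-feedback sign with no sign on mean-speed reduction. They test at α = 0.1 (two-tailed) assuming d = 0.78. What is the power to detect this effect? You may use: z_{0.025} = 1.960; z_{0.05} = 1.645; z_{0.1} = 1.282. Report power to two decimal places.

For two equal groups, power = Φ(d·√(n/2) − z_{α/2}).
d·√(n/2) = 0.78 × √(14/2) = 0.78 × 2.646 = 2.064.
z_β = 2.064 − 1.645 = 0.419.
Power = Φ(0.419) = 0.662.

power ≈ 0.66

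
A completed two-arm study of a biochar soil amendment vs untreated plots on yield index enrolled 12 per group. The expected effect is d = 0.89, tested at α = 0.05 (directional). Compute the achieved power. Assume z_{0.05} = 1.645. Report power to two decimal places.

power ≈ 0.70

For two equal groups, power = Φ(d·√(n/2) − z_{α}).
d·√(n/2) = 0.89 × √(12/2) = 0.89 × 2.449 = 2.180.
z_β = 2.180 − 1.645 = 0.535.
Power = Φ(0.535) = 0.704.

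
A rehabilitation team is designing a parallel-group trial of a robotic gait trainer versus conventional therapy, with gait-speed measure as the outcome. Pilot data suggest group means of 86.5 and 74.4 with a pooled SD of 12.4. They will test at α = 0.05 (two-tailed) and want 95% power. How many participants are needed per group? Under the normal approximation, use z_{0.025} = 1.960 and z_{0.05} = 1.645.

n = 28 per group

Cohen's d = |M₁ − M₂| / SD_pooled = |86.5 − 74.4| / 12.4 = 12.1 / 12.4 = 0.976.
For two independent groups with equal n: n = 2·((z_{α/2} + z_β) / d)².
z_{α/2} + z_β = 1.960 + 1.645 = 3.605.
n = 2 × (3.605 / 0.976)² = 2 × 3.694² = 2 × 13.64 = 27.3.
Round up to the next whole participant.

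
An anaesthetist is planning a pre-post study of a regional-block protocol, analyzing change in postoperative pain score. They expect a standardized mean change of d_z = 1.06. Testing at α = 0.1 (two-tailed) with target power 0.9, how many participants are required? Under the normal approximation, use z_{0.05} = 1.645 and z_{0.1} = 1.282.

For a paired (one-sample on differences) test: n = ((z_{α/2} + z_β) / d)².
z_{α/2} + z_β = 1.645 + 1.282 = 2.927.
n = (2.927 / 1.06)² = 2.761² = 7.62.
Round up.

n = 8 pairs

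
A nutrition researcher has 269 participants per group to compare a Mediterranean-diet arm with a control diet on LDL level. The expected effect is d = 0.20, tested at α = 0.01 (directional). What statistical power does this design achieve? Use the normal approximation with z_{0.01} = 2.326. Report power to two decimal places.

power ≈ 0.50

For two equal groups, power = Φ(d·√(n/2) − z_{α}).
d·√(n/2) = 0.20 × √(269/2) = 0.20 × 11.597 = 2.319.
z_β = 2.319 − 2.326 = -0.007.
Power = Φ(-0.007) = 0.497.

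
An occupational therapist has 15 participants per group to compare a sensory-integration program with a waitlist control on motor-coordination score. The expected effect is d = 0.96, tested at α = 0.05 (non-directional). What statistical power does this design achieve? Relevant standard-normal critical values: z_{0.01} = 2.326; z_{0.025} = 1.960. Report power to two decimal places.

For two equal groups, power = Φ(d·√(n/2) − z_{α/2}).
d·√(n/2) = 0.96 × √(15/2) = 0.96 × 2.739 = 2.629.
z_β = 2.629 − 1.960 = 0.669.
Power = Φ(0.669) = 0.748.

power ≈ 0.75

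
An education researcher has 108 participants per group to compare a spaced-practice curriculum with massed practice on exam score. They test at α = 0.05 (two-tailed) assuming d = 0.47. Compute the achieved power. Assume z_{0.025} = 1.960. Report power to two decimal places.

For two equal groups, power = Φ(d·√(n/2) − z_{α/2}).
d·√(n/2) = 0.47 × √(108/2) = 0.47 × 7.348 = 3.454.
z_β = 3.454 − 1.960 = 1.494.
Power = Φ(1.494) = 0.932.

power ≈ 0.93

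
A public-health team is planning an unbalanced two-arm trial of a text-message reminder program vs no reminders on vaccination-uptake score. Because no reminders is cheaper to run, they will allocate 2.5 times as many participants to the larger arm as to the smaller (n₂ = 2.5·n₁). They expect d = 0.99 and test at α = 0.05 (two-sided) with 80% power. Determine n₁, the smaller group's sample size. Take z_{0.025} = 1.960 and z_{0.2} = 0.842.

n₁ = 12

With allocation ratio k = n₂/n₁ = 2.5, Var(x̄₁−x̄₂) = σ²(1/n₁ + 1/(k·n₁)) = σ²·(k+1)/(k·n₁).
So n₁ = (1 + 1/k)·((z_{α/2} + z_β)/d)² = 1.400 × (2.802/0.99)².
n₁ = 1.400 × 8.01 = 11.2.
Round up: n₁ = 12, giving n₂ = 2.5 × 12 = 30.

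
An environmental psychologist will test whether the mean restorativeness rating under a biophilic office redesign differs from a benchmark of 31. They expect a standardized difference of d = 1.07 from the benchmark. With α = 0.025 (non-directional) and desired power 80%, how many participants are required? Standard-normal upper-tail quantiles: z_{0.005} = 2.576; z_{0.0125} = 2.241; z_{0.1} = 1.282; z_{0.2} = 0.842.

For a one-sample test: n = ((z_{α/2} + z_β) / d)².
z_{α/2} + z_β = 2.241 + 0.842 = 3.083.
n = (3.083 / 1.07)² = 2.881² = 8.30.
Round up.

n = 9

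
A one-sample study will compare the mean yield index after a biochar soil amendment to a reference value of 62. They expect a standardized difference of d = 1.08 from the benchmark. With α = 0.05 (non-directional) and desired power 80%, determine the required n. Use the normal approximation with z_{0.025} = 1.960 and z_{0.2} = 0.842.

For a one-sample test: n = ((z_{α/2} + z_β) / d)².
z_{α/2} + z_β = 1.960 + 0.842 = 2.802.
n = (2.802 / 1.08)² = 2.594² = 6.73.
Round up.

n = 7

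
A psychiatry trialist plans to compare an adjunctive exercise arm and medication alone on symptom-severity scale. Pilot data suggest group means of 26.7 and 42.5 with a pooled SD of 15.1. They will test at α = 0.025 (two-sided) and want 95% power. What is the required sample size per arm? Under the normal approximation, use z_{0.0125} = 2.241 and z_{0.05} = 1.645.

n = 28 per group

Cohen's d = |M₁ − M₂| / SD_pooled = |26.7 − 42.5| / 15.1 = 15.8 / 15.1 = 1.046.
For two independent groups with equal n: n = 2·((z_{α/2} + z_β) / d)².
z_{α/2} + z_β = 2.241 + 1.645 = 3.886.
n = 2 × (3.886 / 1.046)² = 2 × 3.715² = 2 × 13.80 = 27.6.
Round up to the next whole participant.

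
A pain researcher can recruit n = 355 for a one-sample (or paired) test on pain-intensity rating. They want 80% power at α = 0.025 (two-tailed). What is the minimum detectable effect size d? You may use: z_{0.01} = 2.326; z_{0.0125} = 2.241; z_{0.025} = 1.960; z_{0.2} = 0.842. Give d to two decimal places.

d_min ≈ 0.16

For a single sample (or paired design) of n = 355: d_min = (z_{α/2} + z_β)/√n.
z-sum = 2.241 + 0.842 = 3.083.
d_min = 3.083 / √355 = 3.083 / 18.841 = 0.164.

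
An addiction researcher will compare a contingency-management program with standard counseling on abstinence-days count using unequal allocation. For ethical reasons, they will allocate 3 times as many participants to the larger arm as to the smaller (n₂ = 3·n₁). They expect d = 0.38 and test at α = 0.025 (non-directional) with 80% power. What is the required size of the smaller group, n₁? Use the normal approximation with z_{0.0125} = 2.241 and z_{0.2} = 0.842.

With allocation ratio k = n₂/n₁ = 3, Var(x̄₁−x̄₂) = σ²(1/n₁ + 1/(k·n₁)) = σ²·(k+1)/(k·n₁).
So n₁ = (1 + 1/k)·((z_{α/2} + z_β)/d)² = 1.333 × (3.083/0.38)².
n₁ = 1.333 × 65.82 = 87.8.
Round up: n₁ = 88, giving n₂ = 3 × 88 = 264.

n₁ = 88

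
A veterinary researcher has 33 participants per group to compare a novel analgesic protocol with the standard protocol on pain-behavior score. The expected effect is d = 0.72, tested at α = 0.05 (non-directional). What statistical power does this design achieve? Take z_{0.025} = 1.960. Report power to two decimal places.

power ≈ 0.83

For two equal groups, power = Φ(d·√(n/2) − z_{α/2}).
d·√(n/2) = 0.72 × √(33/2) = 0.72 × 4.062 = 2.925.
z_β = 2.925 − 1.960 = 0.965.
Power = Φ(0.965) = 0.833.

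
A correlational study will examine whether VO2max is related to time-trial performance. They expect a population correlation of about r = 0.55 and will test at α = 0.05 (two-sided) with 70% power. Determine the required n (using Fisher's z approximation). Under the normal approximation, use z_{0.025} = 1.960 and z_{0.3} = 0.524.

Fisher's z: C = ½·ln((1+r)/(1−r)) = ½·ln(3.4444) = 0.6184.
n = ((z_{α/2} + z_β)/C)² + 3.
(1.960 + 0.524) / 0.6184 = 2.484 / 0.6184 = 4.017.
n = 4.017² + 3 = 16.13 + 3 = 19.1.
Round up.

n = 20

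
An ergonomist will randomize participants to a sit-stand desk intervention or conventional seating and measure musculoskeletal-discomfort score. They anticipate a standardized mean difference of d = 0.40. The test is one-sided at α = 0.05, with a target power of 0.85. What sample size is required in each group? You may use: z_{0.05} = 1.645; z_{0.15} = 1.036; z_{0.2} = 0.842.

For two independent groups with equal n: n = 2·((z_{α} + z_β) / d)².
z_{α} + z_β = 1.645 + 1.036 = 2.681.
n = 2 × (2.681 / 0.40)² = 2 × 6.702² = 2 × 44.92 = 89.8.
Round up to the next whole participant.

n = 90 per group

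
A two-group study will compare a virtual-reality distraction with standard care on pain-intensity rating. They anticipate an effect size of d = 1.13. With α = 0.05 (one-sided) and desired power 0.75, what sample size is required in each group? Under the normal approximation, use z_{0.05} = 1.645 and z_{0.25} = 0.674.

n = 9 per group

For two independent groups with equal n: n = 2·((z_{α} + z_β) / d)².
z_{α} + z_β = 1.645 + 0.674 = 2.319.
n = 2 × (2.319 / 1.13)² = 2 × 2.052² = 2 × 4.21 = 8.4.
Round up to the next whole participant.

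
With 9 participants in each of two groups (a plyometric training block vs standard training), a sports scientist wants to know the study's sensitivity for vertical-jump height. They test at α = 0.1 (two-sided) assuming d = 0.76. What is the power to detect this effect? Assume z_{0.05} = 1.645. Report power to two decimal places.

For two equal groups, power = Φ(d·√(n/2) − z_{α/2}).
d·√(n/2) = 0.76 × √(9/2) = 0.76 × 2.121 = 1.612.
z_β = 1.612 − 1.645 = -0.033.
Power = Φ(-0.033) = 0.487.

power ≈ 0.49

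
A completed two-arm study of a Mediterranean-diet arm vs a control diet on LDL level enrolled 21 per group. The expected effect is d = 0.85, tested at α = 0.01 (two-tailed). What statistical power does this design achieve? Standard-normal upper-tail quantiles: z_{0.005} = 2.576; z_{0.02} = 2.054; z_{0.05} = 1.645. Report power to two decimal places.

power ≈ 0.57

For two equal groups, power = Φ(d·√(n/2) − z_{α/2}).
d·√(n/2) = 0.85 × √(21/2) = 0.85 × 3.240 = 2.754.
z_β = 2.754 − 2.576 = 0.178.
Power = Φ(0.178) = 0.571.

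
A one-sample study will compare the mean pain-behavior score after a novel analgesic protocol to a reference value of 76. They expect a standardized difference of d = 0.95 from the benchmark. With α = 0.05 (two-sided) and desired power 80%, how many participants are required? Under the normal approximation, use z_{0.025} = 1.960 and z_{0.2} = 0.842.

n = 9

For a one-sample test: n = ((z_{α/2} + z_β) / d)².
z_{α/2} + z_β = 1.960 + 0.842 = 2.802.
n = (2.802 / 0.95)² = 2.949² = 8.70.
Round up.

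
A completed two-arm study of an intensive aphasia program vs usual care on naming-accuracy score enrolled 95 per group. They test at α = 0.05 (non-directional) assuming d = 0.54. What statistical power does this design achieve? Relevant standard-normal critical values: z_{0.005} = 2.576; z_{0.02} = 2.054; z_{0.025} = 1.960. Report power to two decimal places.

For two equal groups, power = Φ(d·√(n/2) − z_{α/2}).
d·√(n/2) = 0.54 × √(95/2) = 0.54 × 6.892 = 3.722.
z_β = 3.722 − 1.960 = 1.762.
Power = Φ(1.762) = 0.961.

power ≈ 0.96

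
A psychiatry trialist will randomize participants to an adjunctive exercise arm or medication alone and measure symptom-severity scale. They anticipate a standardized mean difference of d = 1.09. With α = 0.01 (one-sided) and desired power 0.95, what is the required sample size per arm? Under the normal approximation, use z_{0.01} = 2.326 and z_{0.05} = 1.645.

n = 27 per group

For two independent groups with equal n: n = 2·((z_{α} + z_β) / d)².
z_{α} + z_β = 2.326 + 1.645 = 3.971.
n = 2 × (3.971 / 1.09)² = 2 × 3.643² = 2 × 13.27 = 26.5.
Round up to the next whole participant.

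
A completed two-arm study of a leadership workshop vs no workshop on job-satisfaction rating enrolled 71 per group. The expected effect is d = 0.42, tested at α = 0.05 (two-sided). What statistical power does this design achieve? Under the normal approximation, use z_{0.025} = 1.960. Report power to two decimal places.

For two equal groups, power = Φ(d·√(n/2) − z_{α/2}).
d·√(n/2) = 0.42 × √(71/2) = 0.42 × 5.958 = 2.502.
z_β = 2.502 − 1.960 = 0.542.
Power = Φ(0.542) = 0.706.

power ≈ 0.71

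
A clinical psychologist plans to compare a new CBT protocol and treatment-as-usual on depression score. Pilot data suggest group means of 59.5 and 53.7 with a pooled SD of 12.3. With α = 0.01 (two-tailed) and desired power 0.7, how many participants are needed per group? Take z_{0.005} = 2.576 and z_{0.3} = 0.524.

n = 87 per group

Cohen's d = |M₁ − M₂| / SD_pooled = |59.5 − 53.7| / 12.3 = 5.8 / 12.3 = 0.472.
For two independent groups with equal n: n = 2·((z_{α/2} + z_β) / d)².
z_{α/2} + z_β = 2.576 + 0.524 = 3.100.
n = 2 × (3.100 / 0.472)² = 2 × 6.568² = 2 × 43.14 = 86.3.
Round up to the next whole participant.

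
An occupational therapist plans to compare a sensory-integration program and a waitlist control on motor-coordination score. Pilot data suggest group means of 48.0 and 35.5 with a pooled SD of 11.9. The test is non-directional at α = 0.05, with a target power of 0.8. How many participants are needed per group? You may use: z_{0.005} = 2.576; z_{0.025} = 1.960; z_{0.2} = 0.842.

Cohen's d = |M₁ − M₂| / SD_pooled = |48.0 − 35.5| / 11.9 = 12.5 / 11.9 = 1.050.
For two independent groups with equal n: n = 2·((z_{α/2} + z_β) / d)².
z_{α/2} + z_β = 1.960 + 0.842 = 2.802.
n = 2 × (2.802 / 1.050)² = 2 × 2.669² = 2 × 7.12 = 14.2.
Round up to the next whole participant.

n = 15 per group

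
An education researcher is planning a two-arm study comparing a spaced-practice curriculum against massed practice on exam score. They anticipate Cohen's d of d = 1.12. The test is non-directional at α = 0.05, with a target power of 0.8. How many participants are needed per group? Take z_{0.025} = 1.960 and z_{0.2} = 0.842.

n = 13 per group

For two independent groups with equal n: n = 2·((z_{α/2} + z_β) / d)².
z_{α/2} + z_β = 1.960 + 0.842 = 2.802.
n = 2 × (2.802 / 1.12)² = 2 × 2.502² = 2 × 6.26 = 12.5.
Round up to the next whole participant.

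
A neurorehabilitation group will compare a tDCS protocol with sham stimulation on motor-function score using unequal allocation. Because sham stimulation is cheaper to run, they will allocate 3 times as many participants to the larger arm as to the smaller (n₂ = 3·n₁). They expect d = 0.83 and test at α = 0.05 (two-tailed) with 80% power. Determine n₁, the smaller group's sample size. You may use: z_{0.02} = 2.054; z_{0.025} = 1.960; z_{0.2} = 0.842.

n₁ = 16

With allocation ratio k = n₂/n₁ = 3, Var(x̄₁−x̄₂) = σ²(1/n₁ + 1/(k·n₁)) = σ²·(k+1)/(k·n₁).
So n₁ = (1 + 1/k)·((z_{α/2} + z_β)/d)² = 1.333 × (2.802/0.83)².
n₁ = 1.333 × 11.40 = 15.2.
Round up: n₁ = 16, giving n₂ = 3 × 16 = 48.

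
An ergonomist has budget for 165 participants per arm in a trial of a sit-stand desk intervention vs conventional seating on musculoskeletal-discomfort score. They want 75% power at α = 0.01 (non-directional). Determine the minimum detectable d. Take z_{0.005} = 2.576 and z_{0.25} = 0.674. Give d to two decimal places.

d_min ≈ 0.36

For two independent groups of n = 165 each: d_min = (z_{α/2} + z_β)·√(2/n).
z-sum = 2.576 + 0.674 = 3.250.
d_min = 3.250 × √(2/165) = 3.250 × 0.1101 = 0.358.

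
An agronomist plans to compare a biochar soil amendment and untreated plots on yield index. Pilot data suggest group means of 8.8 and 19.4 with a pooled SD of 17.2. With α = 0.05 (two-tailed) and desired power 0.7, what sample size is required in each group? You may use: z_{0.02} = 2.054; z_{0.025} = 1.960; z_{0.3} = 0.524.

Cohen's d = |M₁ − M₂| / SD_pooled = |8.8 − 19.4| / 17.2 = 10.6 / 17.2 = 0.616.
For two independent groups with equal n: n = 2·((z_{α/2} + z_β) / d)².
z_{α/2} + z_β = 1.960 + 0.524 = 2.484.
n = 2 × (2.484 / 0.616)² = 2 × 4.032² = 2 × 16.26 = 32.5.
Round up to the next whole participant.

n = 33 per group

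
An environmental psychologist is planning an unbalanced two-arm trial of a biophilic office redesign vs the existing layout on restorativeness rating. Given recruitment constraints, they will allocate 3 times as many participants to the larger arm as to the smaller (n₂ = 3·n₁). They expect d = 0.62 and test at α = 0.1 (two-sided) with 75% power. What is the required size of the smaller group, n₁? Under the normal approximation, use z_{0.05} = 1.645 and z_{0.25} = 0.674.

With allocation ratio k = n₂/n₁ = 3, Var(x̄₁−x̄₂) = σ²(1/n₁ + 1/(k·n₁)) = σ²·(k+1)/(k·n₁).
So n₁ = (1 + 1/k)·((z_{α/2} + z_β)/d)² = 1.333 × (2.319/0.62)².
n₁ = 1.333 × 13.99 = 18.7.
Round up: n₁ = 19, giving n₂ = 3 × 19 = 57.

n₁ = 19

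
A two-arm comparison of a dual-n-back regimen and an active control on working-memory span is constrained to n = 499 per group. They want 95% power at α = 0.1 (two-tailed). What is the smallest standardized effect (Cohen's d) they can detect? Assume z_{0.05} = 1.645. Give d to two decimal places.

For two independent groups of n = 499 each: d_min = (z_{α/2} + z_β)·√(2/n).
z-sum = 1.645 + 1.645 = 3.290.
d_min = 3.290 × √(2/499) = 3.290 × 0.0633 = 0.208.

d_min ≈ 0.21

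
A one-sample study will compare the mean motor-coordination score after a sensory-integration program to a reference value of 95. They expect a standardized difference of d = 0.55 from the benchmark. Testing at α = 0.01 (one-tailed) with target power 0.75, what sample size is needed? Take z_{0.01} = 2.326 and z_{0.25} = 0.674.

For a one-sample test: n = ((z_{α} + z_β) / d)².
z_{α} + z_β = 2.326 + 0.674 = 3.000.
n = (3.000 / 0.55)² = 5.455² = 29.75.
Round up.

n = 30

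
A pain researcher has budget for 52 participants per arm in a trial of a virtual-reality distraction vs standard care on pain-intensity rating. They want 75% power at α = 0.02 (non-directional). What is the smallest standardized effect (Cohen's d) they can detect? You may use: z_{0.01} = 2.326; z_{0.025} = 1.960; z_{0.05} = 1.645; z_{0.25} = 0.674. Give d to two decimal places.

For two independent groups of n = 52 each: d_min = (z_{α/2} + z_β)·√(2/n).
z-sum = 2.326 + 0.674 = 3.000.
d_min = 3.000 × √(2/52) = 3.000 × 0.1961 = 0.588.

d_min ≈ 0.59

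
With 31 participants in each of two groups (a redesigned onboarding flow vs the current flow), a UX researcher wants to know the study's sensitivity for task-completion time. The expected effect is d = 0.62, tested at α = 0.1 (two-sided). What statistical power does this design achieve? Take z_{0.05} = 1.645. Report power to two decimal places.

power ≈ 0.79

For two equal groups, power = Φ(d·√(n/2) − z_{α/2}).
d·√(n/2) = 0.62 × √(31/2) = 0.62 × 3.937 = 2.441.
z_β = 2.441 − 1.645 = 0.796.
Power = Φ(0.796) = 0.787.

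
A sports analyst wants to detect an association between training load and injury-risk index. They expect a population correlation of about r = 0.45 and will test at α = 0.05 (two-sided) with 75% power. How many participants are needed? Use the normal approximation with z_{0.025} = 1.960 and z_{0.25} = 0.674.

n = 33

Fisher's z: C = ½·ln((1+r)/(1−r)) = ½·ln(2.6364) = 0.4847.
n = ((z_{α/2} + z_β)/C)² + 3.
(1.960 + 0.674) / 0.4847 = 2.634 / 0.4847 = 5.434.
n = 5.434² + 3 = 29.53 + 3 = 32.5.
Round up.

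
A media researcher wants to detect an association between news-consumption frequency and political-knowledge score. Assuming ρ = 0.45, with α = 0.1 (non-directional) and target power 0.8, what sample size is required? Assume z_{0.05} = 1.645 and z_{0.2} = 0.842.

n = 30

Fisher's z: C = ½·ln((1+r)/(1−r)) = ½·ln(2.6364) = 0.4847.
n = ((z_{α/2} + z_β)/C)² + 3.
(1.645 + 0.842) / 0.4847 = 2.487 / 0.4847 = 5.131.
n = 5.131² + 3 = 26.33 + 3 = 29.3.
Round up.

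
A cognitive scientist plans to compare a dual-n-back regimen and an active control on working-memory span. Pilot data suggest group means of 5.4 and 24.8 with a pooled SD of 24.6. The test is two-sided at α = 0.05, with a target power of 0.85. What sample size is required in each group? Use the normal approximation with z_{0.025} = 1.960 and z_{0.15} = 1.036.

Cohen's d = |M₁ − M₂| / SD_pooled = |5.4 − 24.8| / 24.6 = 19.4 / 24.6 = 0.789.
For two independent groups with equal n: n = 2·((z_{α/2} + z_β) / d)².
z_{α/2} + z_β = 1.960 + 1.036 = 2.996.
n = 2 × (2.996 / 0.789)² = 2 × 3.797² = 2 × 14.42 = 28.8.
Round up to the next whole participant.

n = 29 per group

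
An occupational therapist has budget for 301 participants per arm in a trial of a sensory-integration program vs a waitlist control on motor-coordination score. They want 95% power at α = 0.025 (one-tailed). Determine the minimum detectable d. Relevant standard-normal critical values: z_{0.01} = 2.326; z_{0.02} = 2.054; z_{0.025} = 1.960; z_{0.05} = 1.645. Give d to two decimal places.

For two independent groups of n = 301 each: d_min = (z_{α} + z_β)·√(2/n).
z-sum = 1.960 + 1.645 = 3.605.
d_min = 3.605 × √(2/301) = 3.605 × 0.0815 = 0.294.

d_min ≈ 0.29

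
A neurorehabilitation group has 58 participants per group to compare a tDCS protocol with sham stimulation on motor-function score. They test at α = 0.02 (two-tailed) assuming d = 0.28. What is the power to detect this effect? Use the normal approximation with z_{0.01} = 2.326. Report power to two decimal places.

power ≈ 0.21

For two equal groups, power = Φ(d·√(n/2) − z_{α/2}).
d·√(n/2) = 0.28 × √(58/2) = 0.28 × 5.385 = 1.508.
z_β = 1.508 − 2.326 = -0.818.
Power = Φ(-0.818) = 0.207.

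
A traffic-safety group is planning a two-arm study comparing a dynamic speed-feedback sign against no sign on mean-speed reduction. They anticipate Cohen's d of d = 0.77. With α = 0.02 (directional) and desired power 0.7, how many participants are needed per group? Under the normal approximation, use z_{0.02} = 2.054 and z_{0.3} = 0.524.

For two independent groups with equal n: n = 2·((z_{α} + z_β) / d)².
z_{α} + z_β = 2.054 + 0.524 = 2.578.
n = 2 × (2.578 / 0.77)² = 2 × 3.348² = 2 × 11.21 = 22.4.
Round up to the next whole participant.

n = 23 per group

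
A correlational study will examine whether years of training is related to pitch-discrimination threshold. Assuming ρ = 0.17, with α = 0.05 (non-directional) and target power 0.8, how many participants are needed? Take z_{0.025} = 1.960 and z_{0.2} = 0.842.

n = 270

Fisher's z: C = ½·ln((1+r)/(1−r)) = ½·ln(1.4096) = 0.1717.
n = ((z_{α/2} + z_β)/C)² + 3.
(1.960 + 0.842) / 0.1717 = 2.802 / 0.1717 = 16.319.
n = 16.319² + 3 = 266.32 + 3 = 269.3.
Round up.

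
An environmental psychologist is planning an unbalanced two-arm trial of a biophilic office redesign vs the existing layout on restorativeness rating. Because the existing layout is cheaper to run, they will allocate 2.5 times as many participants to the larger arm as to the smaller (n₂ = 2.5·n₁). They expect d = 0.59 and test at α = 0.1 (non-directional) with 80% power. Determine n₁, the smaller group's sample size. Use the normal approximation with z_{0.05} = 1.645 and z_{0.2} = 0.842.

n₁ = 25

With allocation ratio k = n₂/n₁ = 2.5, Var(x̄₁−x̄₂) = σ²(1/n₁ + 1/(k·n₁)) = σ²·(k+1)/(k·n₁).
So n₁ = (1 + 1/k)·((z_{α/2} + z_β)/d)² = 1.400 × (2.487/0.59)².
n₁ = 1.400 × 17.77 = 24.9.
Round up: n₁ = 25, giving n₂ = ⌈2.5 × 25⌉ = ⌈62.5⌉ = 63.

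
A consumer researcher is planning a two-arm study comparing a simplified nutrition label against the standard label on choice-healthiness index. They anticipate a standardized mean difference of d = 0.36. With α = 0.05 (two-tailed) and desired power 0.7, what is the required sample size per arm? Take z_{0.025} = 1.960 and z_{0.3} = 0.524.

n = 96 per group

For two independent groups with equal n: n = 2·((z_{α/2} + z_β) / d)².
z_{α/2} + z_β = 1.960 + 0.524 = 2.484.
n = 2 × (2.484 / 0.36)² = 2 × 6.900² = 2 × 47.61 = 95.2.
Round up to the next whole participant.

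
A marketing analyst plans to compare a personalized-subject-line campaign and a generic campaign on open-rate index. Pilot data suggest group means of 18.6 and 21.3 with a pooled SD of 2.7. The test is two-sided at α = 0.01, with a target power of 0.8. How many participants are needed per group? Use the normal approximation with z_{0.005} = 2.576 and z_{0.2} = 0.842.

n = 24 per group

Cohen's d = |M₁ − M₂| / SD_pooled = |18.6 − 21.3| / 2.7 = 2.7 / 2.7 = 1.000.
For two independent groups with equal n: n = 2·((z_{α/2} + z_β) / d)².
z_{α/2} + z_β = 2.576 + 0.842 = 3.418.
n = 2 × (3.418 / 1.000)² = 2 × 3.418² = 2 × 11.68 = 23.4.
Round up to the next whole participant.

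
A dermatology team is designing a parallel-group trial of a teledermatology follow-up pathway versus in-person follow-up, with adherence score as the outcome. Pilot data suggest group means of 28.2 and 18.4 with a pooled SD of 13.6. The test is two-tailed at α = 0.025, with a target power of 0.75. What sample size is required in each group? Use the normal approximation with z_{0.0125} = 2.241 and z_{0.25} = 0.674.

Cohen's d = |M₁ − M₂| / SD_pooled = |28.2 − 18.4| / 13.6 = 9.8 / 13.6 = 0.721.
For two independent groups with equal n: n = 2·((z_{α/2} + z_β) / d)².
z_{α/2} + z_β = 2.241 + 0.674 = 2.915.
n = 2 × (2.915 / 0.721)² = 2 × 4.043² = 2 × 16.35 = 32.7.
Round up to the next whole participant.

n = 33 per group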